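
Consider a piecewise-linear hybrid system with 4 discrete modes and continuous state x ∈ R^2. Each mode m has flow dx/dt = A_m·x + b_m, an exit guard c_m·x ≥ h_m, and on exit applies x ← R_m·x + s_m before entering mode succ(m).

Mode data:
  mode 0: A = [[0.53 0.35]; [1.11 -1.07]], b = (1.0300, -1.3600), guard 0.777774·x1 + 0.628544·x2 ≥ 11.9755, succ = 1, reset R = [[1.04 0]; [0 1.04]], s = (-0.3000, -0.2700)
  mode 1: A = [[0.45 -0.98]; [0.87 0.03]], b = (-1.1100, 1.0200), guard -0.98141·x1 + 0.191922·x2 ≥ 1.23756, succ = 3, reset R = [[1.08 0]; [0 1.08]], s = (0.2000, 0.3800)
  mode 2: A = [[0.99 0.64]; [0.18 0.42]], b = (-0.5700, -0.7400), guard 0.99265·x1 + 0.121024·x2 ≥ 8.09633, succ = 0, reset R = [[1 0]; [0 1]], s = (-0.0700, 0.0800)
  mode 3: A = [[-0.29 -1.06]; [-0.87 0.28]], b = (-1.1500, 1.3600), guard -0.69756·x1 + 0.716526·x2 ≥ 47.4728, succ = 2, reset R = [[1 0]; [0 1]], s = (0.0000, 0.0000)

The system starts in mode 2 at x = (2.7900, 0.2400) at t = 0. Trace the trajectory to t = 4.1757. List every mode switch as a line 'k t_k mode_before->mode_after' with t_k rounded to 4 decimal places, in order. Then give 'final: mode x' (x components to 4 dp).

1 1.1804 2->0
2 1.7239 0->1
3 3.0151 1->3
final: 3 -26.0074 37.7740

Mode 2: guard c·x = 8.0963 hit at Δt = 1.1804 (t = 1.1804), x⁻ = (8.0882, 0.5582) → reset → x⁺ = (8.0182, 0.6382), jump to mode 0
Mode 0: guard c·x = 11.9755 hit at Δt = 0.5435 (t = 1.7239), x⁻ = (11.8722, 4.3618) → reset → x⁺ = (12.0471, 4.2663), jump to mode 1
Mode 1: guard c·x = 1.2376 hit at Δt = 1.2912 (t = 3.0151), x⁻ = (1.8218, 15.7644) → reset → x⁺ = (2.1676, 17.4055), jump to mode 3
Mode 3: flow for 1.1606 to horizon, guard not reached → x = (-26.0074, 37.7740)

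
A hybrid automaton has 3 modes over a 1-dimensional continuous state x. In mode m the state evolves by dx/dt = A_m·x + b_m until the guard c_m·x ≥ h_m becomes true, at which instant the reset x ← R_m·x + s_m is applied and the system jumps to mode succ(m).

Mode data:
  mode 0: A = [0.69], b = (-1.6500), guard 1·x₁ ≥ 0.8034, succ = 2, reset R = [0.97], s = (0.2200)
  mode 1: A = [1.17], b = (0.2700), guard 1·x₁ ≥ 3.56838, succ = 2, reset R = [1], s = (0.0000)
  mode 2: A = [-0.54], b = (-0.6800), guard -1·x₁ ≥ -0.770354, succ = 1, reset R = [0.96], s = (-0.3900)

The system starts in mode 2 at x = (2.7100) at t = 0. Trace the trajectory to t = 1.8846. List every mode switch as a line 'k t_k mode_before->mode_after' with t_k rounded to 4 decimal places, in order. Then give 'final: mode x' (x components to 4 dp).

Mode 2: guard c·x = -0.7704 hit at Δt = 1.2421 (t = 1.2421), x⁻ = (0.7704) → reset → x⁺ = (0.3495), jump to mode 1
Mode 1: flow for 0.6425 to horizon, guard not reached → x = (0.9999)

1 1.2421 2->1
final: 1 0.9999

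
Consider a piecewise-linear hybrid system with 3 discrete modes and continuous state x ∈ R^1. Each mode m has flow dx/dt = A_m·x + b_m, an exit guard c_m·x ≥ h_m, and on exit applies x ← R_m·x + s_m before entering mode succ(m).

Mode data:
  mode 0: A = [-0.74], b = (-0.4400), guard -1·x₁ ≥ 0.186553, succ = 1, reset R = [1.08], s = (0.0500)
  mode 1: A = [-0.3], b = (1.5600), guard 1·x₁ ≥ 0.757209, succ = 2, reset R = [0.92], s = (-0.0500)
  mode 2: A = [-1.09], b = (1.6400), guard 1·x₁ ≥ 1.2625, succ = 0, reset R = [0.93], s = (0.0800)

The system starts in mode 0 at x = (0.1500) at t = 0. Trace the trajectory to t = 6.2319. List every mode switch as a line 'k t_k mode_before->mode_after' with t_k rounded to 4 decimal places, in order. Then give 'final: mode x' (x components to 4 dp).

1 0.8128 0->1
2 1.4331 1->2
3 2.5939 2->0
4 4.6356 0->1
5 5.2559 1->2
final: 2 1.2085

Mode 0: guard c·x = 0.1866 hit at Δt = 0.8128 (t = 0.8128), x⁻ = (-0.1866) → reset → x⁺ = (-0.1515), jump to mode 1
Mode 1: guard c·x = 0.7572 hit at Δt = 0.6203 (t = 1.4331), x⁻ = (0.7572) → reset → x⁺ = (0.6466), jump to mode 2
Mode 2: guard c·x = 1.2625 hit at Δt = 1.1608 (t = 2.5939), x⁻ = (1.2625) → reset → x⁺ = (1.2541), jump to mode 0
Mode 0: guard c·x = 0.1866 hit at Δt = 2.0417 (t = 4.6356), x⁻ = (-0.1866) → reset → x⁺ = (-0.1515), jump to mode 1
Mode 1: guard c·x = 0.7572 hit at Δt = 0.6203 (t = 5.2559), x⁻ = (0.7572) → reset → x⁺ = (0.6466), jump to mode 2
Mode 2: flow for 0.9760 to horizon, guard not reached → x = (1.2085)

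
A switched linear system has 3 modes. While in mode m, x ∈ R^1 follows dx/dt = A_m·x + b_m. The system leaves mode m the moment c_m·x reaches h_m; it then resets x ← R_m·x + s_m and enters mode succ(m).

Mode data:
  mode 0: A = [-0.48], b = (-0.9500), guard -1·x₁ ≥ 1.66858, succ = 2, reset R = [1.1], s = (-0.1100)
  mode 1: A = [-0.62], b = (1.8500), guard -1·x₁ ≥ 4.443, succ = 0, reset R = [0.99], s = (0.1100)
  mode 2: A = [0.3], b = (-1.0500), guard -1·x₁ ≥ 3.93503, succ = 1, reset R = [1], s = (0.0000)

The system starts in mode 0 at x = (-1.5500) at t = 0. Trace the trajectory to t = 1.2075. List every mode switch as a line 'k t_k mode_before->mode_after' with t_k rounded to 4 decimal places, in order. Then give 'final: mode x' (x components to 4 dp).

Mode 0: guard c·x = 1.6686 hit at Δt = 0.6737 (t = 0.6737), x⁻ = (-1.6686) → reset → x⁺ = (-1.9454), jump to mode 2
Mode 2: flow for 0.5338 to horizon, guard not reached → x = (-2.8911)

1 0.6737 0->2
final: 2 -2.8911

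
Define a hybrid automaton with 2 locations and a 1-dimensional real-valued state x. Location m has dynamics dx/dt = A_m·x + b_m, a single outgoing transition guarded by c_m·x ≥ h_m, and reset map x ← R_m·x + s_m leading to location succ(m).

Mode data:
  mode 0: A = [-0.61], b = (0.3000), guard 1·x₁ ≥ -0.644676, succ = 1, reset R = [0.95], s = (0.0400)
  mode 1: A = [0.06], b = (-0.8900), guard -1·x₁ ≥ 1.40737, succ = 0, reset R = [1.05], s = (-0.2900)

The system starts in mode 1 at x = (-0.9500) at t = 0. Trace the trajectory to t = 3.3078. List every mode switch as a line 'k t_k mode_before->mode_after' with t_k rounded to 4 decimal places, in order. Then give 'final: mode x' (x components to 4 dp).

1 0.4761 1->0
2 1.6027 0->1
3 2.4823 1->0
final: 0 -0.8738

Mode 1: guard c·x = 1.4074 hit at Δt = 0.4761 (t = 0.4761), x⁻ = (-1.4074) → reset → x⁺ = (-1.7677), jump to mode 0
Mode 0: guard c·x = -0.6447 hit at Δt = 1.1266 (t = 1.6027), x⁻ = (-0.6447) → reset → x⁺ = (-0.5724), jump to mode 1
Mode 1: guard c·x = 1.4074 hit at Δt = 0.8796 (t = 2.4823), x⁻ = (-1.4074) → reset → x⁺ = (-1.7677), jump to mode 0
Mode 0: flow for 0.8255 to horizon, guard not reached → x = (-0.8738)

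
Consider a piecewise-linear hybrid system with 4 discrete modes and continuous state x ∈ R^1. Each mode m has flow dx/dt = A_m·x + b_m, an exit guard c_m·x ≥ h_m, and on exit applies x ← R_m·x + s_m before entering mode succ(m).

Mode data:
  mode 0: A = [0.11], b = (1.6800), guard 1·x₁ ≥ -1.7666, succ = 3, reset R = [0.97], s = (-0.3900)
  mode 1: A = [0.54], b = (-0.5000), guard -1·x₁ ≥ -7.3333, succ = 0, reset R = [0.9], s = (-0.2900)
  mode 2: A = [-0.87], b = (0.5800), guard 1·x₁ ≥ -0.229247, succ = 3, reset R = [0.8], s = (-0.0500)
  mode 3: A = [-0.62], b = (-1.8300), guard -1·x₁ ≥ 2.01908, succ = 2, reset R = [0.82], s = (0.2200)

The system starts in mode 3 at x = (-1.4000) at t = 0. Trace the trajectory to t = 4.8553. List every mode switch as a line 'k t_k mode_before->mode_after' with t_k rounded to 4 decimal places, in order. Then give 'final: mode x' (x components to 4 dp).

Mode 3: guard c·x = 2.0191 hit at Δt = 0.8212 (t = 0.8212), x⁻ = (-2.0191) → reset → x⁺ = (-1.4356), jump to mode 2
Mode 2: guard c·x = -0.2292 hit at Δt = 0.9804 (t = 1.8016), x⁻ = (-0.2292) → reset → x⁺ = (-0.2334), jump to mode 3
Mode 3: guard c·x = 2.0191 hit at Δt = 1.7255 (t = 3.5271), x⁻ = (-2.0191) → reset → x⁺ = (-1.4356), jump to mode 2
Mode 2: guard c·x = -0.2292 hit at Δt = 0.9804 (t = 4.5075), x⁻ = (-0.2292) → reset → x⁺ = (-0.2334), jump to mode 3
Mode 3: flow for 0.3478 to horizon, guard not reached → x = (-0.7606)

1 0.8212 3->2
2 1.8016 2->3
3 3.5271 3->2
4 4.5075 2->3
final: 3 -0.7606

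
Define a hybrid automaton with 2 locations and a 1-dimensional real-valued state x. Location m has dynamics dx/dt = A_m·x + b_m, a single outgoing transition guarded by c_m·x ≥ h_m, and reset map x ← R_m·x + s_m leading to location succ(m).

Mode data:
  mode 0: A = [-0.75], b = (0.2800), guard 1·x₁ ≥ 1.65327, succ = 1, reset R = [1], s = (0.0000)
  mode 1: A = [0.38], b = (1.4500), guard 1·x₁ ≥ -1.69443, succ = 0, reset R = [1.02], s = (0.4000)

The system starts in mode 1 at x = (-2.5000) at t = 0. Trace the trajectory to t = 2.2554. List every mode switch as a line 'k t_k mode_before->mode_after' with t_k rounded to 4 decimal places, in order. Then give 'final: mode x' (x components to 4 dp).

Mode 1: guard c·x = -1.6944 hit at Δt = 1.2569 (t = 1.2569), x⁻ = (-1.6944) → reset → x⁺ = (-1.3283), jump to mode 0
Mode 0: flow for 0.9985 to horizon, guard not reached → x = (-0.4314)

1 1.2569 1->0
final: 0 -0.4314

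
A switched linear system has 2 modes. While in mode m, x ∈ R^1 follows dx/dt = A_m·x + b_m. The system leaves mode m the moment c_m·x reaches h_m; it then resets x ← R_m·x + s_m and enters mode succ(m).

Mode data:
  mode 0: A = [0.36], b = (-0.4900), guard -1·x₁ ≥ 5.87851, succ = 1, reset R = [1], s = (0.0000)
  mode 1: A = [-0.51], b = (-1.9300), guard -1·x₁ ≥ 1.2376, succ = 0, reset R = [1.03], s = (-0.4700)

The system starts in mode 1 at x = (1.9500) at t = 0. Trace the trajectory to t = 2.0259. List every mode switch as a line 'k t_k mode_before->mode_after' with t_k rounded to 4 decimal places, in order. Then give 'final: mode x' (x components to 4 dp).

Mode 1: guard c·x = 1.2376 hit at Δt = 1.5915 (t = 1.5915), x⁻ = (-1.2376) → reset → x⁺ = (-1.7447), jump to mode 0
Mode 0: flow for 0.4344 to horizon, guard not reached → x = (-2.2705)

1 1.5915 1->0
final: 0 -2.2705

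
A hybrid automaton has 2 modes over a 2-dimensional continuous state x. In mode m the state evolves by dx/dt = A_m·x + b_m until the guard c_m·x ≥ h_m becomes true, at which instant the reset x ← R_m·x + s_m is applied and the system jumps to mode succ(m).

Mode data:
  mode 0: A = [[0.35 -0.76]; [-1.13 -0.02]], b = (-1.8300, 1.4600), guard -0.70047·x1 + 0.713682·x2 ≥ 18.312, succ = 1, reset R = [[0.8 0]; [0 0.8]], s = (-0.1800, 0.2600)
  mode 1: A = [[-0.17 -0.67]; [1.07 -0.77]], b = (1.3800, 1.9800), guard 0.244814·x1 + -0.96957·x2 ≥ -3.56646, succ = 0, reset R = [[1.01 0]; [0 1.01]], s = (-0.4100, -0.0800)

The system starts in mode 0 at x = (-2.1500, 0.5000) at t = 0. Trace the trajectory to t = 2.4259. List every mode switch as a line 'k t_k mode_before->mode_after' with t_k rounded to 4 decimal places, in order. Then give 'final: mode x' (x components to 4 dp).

1 1.4223 0->1
2 2.0872 1->0
final: 0 -14.5601 6.2359

Mode 0: guard c·x = 18.3120 hit at Δt = 1.4223 (t = 1.4223), x⁻ = (-13.3841, 12.5221) → reset → x⁺ = (-10.8873, 10.2777), jump to mode 1
Mode 1: guard c·x = -3.5665 hit at Δt = 0.6649 (t = 2.0872), x⁻ = (-11.0061, 0.8994) → reset → x⁺ = (-11.5262, 0.8284), jump to mode 0
Mode 0: flow for 0.3387 to horizon, guard not reached → x = (-14.5601, 6.2359)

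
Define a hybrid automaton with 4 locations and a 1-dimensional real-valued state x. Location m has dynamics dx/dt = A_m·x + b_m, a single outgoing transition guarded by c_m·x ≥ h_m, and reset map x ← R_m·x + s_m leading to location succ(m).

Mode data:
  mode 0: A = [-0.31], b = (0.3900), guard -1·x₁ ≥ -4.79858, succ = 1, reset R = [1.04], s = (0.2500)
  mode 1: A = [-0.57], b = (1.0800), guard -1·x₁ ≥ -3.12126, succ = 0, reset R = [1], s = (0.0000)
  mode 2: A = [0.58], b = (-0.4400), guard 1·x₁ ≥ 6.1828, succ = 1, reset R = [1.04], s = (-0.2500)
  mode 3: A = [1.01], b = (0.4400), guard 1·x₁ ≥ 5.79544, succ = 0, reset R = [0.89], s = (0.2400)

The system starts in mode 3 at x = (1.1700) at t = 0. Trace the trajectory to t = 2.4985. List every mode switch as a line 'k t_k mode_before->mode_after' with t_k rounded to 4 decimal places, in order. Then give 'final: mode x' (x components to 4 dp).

Mode 3: guard c·x = 5.7954 hit at Δt = 1.3426 (t = 1.3426), x⁻ = (5.7954) → reset → x⁺ = (5.3979), jump to mode 0
Mode 0: guard c·x = -4.7986 hit at Δt = 0.5045 (t = 1.8471), x⁻ = (4.7986) → reset → x⁺ = (5.2405), jump to mode 1
Mode 1: flow for 0.6514 to horizon, guard not reached → x = (4.2028)

1 1.3426 3->0
2 1.8471 0->1
final: 1 4.2028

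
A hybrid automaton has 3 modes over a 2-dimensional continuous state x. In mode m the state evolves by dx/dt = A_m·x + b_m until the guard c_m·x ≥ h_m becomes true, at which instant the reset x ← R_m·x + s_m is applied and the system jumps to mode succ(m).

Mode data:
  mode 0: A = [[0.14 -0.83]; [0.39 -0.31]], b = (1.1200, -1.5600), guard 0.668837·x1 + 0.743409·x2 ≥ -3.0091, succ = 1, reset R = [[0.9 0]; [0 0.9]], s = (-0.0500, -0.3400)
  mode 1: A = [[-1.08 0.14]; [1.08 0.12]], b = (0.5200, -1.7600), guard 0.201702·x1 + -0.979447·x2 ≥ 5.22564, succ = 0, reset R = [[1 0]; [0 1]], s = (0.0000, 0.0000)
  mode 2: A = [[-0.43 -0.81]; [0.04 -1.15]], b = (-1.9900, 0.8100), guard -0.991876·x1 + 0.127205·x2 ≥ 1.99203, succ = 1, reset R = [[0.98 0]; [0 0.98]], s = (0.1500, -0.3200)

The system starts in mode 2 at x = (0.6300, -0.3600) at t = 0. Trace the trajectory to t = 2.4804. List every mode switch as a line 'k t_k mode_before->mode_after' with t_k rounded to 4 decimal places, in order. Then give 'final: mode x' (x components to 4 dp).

1 1.4156 2->1
final: 1 -0.3876 -2.9748

Mode 2: guard c·x = 1.9920 hit at Δt = 1.4156 (t = 1.4156), x⁻ = (-1.9486, 0.4660) → reset → x⁺ = (-1.7596, 0.1367), jump to mode 1
Mode 1: flow for 1.0648 to horizon, guard not reached → x = (-0.3876, -2.9748)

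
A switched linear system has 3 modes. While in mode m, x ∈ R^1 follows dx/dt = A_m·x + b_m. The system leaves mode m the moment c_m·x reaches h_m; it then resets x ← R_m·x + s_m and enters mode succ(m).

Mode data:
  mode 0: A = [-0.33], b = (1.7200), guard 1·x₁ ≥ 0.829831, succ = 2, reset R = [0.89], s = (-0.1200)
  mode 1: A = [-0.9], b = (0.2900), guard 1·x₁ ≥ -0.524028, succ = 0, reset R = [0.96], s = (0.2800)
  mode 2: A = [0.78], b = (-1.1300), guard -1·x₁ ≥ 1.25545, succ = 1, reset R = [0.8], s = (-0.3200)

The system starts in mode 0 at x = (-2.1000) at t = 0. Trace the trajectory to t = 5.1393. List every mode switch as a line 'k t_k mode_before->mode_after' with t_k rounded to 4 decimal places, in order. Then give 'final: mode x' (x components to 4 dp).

Mode 0: guard c·x = 0.8298 hit at Δt = 1.5514 (t = 1.5514), x⁻ = (0.8298) → reset → x⁺ = (0.6185), jump to mode 2
Mode 2: guard c·x = 1.2554 hit at Δt = 1.5140 (t = 3.0654), x⁻ = (-1.2554) → reset → x⁺ = (-1.3244), jump to mode 1
Mode 1: guard c·x = -0.5240 hit at Δt = 0.7396 (t = 3.8050), x⁻ = (-0.5240) → reset → x⁺ = (-0.2231), jump to mode 0
Mode 0: guard c·x = 0.8298 hit at Δt = 0.6525 (t = 4.4575), x⁻ = (0.8298) → reset → x⁺ = (0.6185), jump to mode 2
Mode 2: flow for 0.6818 to horizon, guard not reached → x = (0.0358)

1 1.5514 0->2
2 3.0654 2->1
3 3.8050 1->0
4 4.4575 0->2
final: 2 0.0358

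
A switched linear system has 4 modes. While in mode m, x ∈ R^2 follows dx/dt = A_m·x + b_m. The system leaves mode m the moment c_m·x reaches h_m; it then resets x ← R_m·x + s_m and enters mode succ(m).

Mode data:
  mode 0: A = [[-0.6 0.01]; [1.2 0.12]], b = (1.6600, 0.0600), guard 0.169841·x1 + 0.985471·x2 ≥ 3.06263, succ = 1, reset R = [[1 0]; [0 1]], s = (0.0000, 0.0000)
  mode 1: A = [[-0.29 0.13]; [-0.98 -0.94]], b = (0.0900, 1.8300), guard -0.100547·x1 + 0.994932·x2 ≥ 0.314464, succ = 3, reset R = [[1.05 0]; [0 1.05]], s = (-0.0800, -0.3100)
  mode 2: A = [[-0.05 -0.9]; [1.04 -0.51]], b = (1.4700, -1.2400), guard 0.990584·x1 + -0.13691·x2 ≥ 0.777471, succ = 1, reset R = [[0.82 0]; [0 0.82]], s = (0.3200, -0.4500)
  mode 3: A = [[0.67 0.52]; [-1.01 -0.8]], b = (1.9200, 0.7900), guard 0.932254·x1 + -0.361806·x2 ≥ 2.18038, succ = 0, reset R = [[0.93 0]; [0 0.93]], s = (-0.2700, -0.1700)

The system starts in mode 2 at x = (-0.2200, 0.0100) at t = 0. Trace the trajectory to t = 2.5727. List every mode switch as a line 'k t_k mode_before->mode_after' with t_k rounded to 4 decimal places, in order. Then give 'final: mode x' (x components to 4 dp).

Mode 2: guard c·x = 0.7775 hit at Δt = 0.5501 (t = 0.5501), x⁻ = (0.7213, -0.4597) → reset → x⁺ = (0.9115, -0.8270), jump to mode 1
Mode 1: guard c·x = 0.3145 hit at Δt = 1.0476 (t = 1.5977), x⁻ = (0.7419, 0.3910) → reset → x⁺ = (0.6990, 0.1006), jump to mode 3
Mode 3: guard c·x = 2.1804 hit at Δt = 0.5377 (t = 2.1354), x⁻ = (2.2433, -0.2462) → reset → x⁺ = (1.8163, -0.3989), jump to mode 0
Mode 0: flow for 0.4373 to horizon, guard not reached → x = (2.0361, 0.6461)

1 0.5501 2->1
2 1.5977 1->3
3 2.1354 3->0
final: 0 2.0361 0.6461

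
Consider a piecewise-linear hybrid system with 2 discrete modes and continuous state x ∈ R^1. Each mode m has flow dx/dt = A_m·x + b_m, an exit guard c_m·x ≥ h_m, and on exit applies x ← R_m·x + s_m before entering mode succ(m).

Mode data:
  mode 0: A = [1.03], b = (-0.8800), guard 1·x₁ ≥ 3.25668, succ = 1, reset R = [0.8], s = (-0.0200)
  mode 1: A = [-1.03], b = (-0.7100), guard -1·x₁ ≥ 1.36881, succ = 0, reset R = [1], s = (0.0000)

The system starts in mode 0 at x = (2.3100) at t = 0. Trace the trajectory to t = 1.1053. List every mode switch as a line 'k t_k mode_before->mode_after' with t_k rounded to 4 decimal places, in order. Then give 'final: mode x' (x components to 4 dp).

1 0.4864 0->1
final: 1 1.0418

Mode 0: guard c·x = 3.2567 hit at Δt = 0.4864 (t = 0.4864), x⁻ = (3.2567) → reset → x⁺ = (2.5853), jump to mode 1
Mode 1: flow for 0.6189 to horizon, guard not reached → x = (1.0418)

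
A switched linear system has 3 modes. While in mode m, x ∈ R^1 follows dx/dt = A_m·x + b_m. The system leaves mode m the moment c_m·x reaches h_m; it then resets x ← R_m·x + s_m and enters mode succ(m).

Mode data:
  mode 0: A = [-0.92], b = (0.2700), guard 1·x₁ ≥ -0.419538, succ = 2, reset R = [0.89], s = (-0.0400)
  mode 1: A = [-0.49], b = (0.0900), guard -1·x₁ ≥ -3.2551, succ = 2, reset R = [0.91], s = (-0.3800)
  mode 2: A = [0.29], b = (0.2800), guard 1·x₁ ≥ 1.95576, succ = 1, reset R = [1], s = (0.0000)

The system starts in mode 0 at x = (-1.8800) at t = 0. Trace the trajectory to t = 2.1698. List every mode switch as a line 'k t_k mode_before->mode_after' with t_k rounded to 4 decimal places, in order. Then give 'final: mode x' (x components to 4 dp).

1 1.2115 0->2
final: 2 -0.2365

Mode 0: guard c·x = -0.4195 hit at Δt = 1.2115 (t = 1.2115), x⁻ = (-0.4195) → reset → x⁺ = (-0.4134), jump to mode 2
Mode 2: flow for 0.9583 to horizon, guard not reached → x = (-0.2365)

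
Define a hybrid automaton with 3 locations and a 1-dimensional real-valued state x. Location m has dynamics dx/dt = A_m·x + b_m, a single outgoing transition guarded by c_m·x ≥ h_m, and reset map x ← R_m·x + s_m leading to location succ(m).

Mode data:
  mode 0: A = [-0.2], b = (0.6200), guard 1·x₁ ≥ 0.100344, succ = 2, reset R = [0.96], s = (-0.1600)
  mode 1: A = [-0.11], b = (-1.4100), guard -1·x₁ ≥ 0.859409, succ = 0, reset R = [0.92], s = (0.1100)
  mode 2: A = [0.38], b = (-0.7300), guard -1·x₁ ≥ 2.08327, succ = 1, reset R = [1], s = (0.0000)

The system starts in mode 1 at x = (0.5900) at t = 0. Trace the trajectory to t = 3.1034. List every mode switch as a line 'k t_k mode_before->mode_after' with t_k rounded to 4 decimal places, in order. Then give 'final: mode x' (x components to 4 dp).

1 1.0400 1->0
2 2.1970 0->2
final: 2 -0.8798

Mode 1: guard c·x = 0.8594 hit at Δt = 1.0400 (t = 1.0400), x⁻ = (-0.8594) → reset → x⁺ = (-0.6807), jump to mode 0
Mode 0: guard c·x = 0.1003 hit at Δt = 1.1570 (t = 2.1970), x⁻ = (0.1003) → reset → x⁺ = (-0.0637), jump to mode 2
Mode 2: flow for 0.9064 to horizon, guard not reached → x = (-0.8798)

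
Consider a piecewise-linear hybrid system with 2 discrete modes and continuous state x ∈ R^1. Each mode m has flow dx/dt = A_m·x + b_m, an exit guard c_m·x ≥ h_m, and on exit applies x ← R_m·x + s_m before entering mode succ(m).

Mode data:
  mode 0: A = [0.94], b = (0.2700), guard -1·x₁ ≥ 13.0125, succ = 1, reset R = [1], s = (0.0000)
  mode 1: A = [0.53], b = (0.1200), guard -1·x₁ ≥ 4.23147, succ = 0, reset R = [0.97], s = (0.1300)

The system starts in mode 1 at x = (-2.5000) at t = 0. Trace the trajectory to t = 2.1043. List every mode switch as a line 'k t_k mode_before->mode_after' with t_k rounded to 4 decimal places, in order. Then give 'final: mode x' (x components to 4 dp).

Mode 1: guard c·x = 4.2315 hit at Δt = 1.0683 (t = 1.0683), x⁻ = (-4.2315) → reset → x⁺ = (-3.9745), jump to mode 0
Mode 0: flow for 1.0360 to horizon, guard not reached → x = (-10.0515)

1 1.0683 1->0
final: 0 -10.0515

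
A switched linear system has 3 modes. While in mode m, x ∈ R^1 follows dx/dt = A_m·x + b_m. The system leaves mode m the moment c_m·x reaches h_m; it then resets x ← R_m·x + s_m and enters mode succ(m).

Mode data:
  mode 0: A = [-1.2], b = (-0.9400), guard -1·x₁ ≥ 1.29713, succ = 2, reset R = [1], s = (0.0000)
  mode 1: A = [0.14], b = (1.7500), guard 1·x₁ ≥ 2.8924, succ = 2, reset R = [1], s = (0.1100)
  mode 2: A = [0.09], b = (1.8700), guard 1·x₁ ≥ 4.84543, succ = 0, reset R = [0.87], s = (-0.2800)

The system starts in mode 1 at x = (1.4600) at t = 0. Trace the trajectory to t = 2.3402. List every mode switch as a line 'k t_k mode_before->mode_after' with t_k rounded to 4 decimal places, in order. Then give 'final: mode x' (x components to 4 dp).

1 0.6977 1->2
2 1.5271 2->0
final: 0 0.9953

Mode 1: guard c·x = 2.8924 hit at Δt = 0.6977 (t = 0.6977), x⁻ = (2.8924) → reset → x⁺ = (3.0024), jump to mode 2
Mode 2: guard c·x = 4.8454 hit at Δt = 0.8294 (t = 1.5271), x⁻ = (4.8454) → reset → x⁺ = (3.9355), jump to mode 0
Mode 0: flow for 0.8131 to horizon, guard not reached → x = (0.9953)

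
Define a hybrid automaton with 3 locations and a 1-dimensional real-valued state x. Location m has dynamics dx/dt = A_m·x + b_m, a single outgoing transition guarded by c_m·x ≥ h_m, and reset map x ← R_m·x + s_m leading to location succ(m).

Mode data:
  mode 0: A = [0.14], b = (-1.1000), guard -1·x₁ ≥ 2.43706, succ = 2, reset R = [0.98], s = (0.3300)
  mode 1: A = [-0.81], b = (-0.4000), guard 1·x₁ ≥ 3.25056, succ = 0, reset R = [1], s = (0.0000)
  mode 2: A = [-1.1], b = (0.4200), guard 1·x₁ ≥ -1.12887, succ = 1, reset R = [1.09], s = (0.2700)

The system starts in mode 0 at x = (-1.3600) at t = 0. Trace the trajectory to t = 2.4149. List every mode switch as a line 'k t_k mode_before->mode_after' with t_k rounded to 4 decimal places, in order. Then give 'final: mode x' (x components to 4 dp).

1 0.7894 0->2
2 1.2253 2->1
final: 1 -0.6719

Mode 0: guard c·x = 2.4371 hit at Δt = 0.7894 (t = 0.7894), x⁻ = (-2.4371) → reset → x⁺ = (-2.0583), jump to mode 2
Mode 2: guard c·x = -1.1289 hit at Δt = 0.4359 (t = 1.2253), x⁻ = (-1.1289) → reset → x⁺ = (-0.9605), jump to mode 1
Mode 1: flow for 1.1896 to horizon, guard not reached → x = (-0.6719)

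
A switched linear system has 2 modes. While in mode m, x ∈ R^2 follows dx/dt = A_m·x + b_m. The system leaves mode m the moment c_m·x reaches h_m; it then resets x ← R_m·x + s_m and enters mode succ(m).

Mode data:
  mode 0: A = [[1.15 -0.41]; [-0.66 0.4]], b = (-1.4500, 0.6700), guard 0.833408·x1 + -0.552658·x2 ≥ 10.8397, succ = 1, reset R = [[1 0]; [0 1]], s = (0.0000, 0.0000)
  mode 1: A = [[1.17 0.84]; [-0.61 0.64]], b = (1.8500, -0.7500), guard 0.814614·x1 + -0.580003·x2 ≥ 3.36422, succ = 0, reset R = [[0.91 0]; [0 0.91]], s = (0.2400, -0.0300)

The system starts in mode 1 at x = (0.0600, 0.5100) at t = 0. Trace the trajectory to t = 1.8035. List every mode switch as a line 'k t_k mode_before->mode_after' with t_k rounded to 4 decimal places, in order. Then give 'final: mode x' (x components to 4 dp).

1 0.9237 1->0
final: 0 8.1715 -4.2684

Mode 1: guard c·x = 3.3642 hit at Δt = 0.9237 (t = 0.9237), x⁻ = (3.3712, -1.0654) → reset → x⁺ = (3.3078, -0.9996), jump to mode 0
Mode 0: flow for 0.8798 to horizon, guard not reached → x = (8.1715, -4.2684)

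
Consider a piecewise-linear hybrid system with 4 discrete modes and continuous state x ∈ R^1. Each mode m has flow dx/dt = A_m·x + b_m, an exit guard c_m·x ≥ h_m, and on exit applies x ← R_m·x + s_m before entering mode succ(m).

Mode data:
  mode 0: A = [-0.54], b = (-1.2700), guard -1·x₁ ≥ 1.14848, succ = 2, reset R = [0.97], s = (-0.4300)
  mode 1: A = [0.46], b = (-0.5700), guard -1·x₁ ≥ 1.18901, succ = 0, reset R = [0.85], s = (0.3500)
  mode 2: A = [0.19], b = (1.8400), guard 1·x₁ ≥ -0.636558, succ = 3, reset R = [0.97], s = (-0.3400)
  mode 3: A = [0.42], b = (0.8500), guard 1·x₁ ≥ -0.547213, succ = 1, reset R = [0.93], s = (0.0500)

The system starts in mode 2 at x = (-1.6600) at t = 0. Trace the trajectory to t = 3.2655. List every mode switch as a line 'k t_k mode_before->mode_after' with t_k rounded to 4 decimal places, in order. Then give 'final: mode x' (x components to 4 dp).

1 0.6318 2->3
2 1.4068 3->1
3 2.1843 1->0
4 2.8145 0->2
final: 2 -0.8157

Mode 2: guard c·x = -0.6366 hit at Δt = 0.6318 (t = 0.6318), x⁻ = (-0.6366) → reset → x⁺ = (-0.9575), jump to mode 3
Mode 3: guard c·x = -0.5472 hit at Δt = 0.7750 (t = 1.4068), x⁻ = (-0.5472) → reset → x⁺ = (-0.4589), jump to mode 1
Mode 1: guard c·x = 1.1890 hit at Δt = 0.7775 (t = 2.1843), x⁻ = (-1.1890) → reset → x⁺ = (-0.6607), jump to mode 0
Mode 0: guard c·x = 1.1485 hit at Δt = 0.6302 (t = 2.8145), x⁻ = (-1.1485) → reset → x⁺ = (-1.5440), jump to mode 2
Mode 2: flow for 0.4510 to horizon, guard not reached → x = (-0.8157)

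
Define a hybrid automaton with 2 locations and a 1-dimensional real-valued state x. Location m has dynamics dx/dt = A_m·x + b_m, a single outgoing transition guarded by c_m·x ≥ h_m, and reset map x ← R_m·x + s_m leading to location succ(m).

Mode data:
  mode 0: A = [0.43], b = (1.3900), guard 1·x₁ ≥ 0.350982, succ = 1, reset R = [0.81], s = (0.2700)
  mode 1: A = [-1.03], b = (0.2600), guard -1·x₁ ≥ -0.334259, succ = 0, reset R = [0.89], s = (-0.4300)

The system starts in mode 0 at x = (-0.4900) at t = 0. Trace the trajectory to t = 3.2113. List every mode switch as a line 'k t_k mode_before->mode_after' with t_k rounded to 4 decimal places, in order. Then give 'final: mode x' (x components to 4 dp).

Mode 0: guard c·x = 0.3510 hit at Δt = 0.6220 (t = 0.6220), x⁻ = (0.3510) → reset → x⁺ = (0.5543), jump to mode 1
Mode 1: guard c·x = -0.3343 hit at Δt = 1.2673 (t = 1.8893), x⁻ = (0.3343) → reset → x⁺ = (-0.1325), jump to mode 0
Mode 0: guard c·x = 0.3510 hit at Δt = 0.3371 (t = 2.2264), x⁻ = (0.3510) → reset → x⁺ = (0.5543), jump to mode 1
Mode 1: flow for 0.9849 to horizon, guard not reached → x = (0.3619)

1 0.6220 0->1
2 1.8893 1->0
3 2.2264 0->1
final: 1 0.3619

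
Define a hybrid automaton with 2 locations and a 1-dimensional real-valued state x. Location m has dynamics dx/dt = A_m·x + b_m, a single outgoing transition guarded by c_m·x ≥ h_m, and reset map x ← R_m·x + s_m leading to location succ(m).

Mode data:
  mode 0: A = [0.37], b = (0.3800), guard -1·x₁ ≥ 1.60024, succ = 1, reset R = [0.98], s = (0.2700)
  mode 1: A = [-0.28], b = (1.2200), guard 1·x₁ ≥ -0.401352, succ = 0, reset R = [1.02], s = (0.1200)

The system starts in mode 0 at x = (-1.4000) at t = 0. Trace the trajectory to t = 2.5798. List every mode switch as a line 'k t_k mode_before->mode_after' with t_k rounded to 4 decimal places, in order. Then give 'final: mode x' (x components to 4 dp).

1 1.1615 0->1
2 1.7782 1->0
final: 0 -0.0347

Mode 0: guard c·x = 1.6002 hit at Δt = 1.1615 (t = 1.1615), x⁻ = (-1.6002) → reset → x⁺ = (-1.2982), jump to mode 1
Mode 1: guard c·x = -0.4014 hit at Δt = 0.6167 (t = 1.7782), x⁻ = (-0.4014) → reset → x⁺ = (-0.2894), jump to mode 0
Mode 0: flow for 0.8016 to horizon, guard not reached → x = (-0.0347)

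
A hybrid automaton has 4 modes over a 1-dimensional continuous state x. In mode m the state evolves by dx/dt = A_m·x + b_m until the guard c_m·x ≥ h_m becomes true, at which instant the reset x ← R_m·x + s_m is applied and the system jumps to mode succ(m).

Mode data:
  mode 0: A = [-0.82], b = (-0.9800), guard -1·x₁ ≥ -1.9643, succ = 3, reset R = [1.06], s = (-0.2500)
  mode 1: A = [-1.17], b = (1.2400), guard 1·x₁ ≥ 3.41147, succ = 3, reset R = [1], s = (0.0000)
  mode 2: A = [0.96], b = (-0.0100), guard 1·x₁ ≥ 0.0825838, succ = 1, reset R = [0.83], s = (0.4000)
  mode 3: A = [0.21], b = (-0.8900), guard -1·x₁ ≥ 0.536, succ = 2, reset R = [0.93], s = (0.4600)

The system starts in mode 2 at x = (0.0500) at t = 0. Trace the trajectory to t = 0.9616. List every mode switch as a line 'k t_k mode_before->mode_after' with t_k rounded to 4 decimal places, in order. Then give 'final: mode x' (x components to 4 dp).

Mode 2: guard c·x = 0.0826 hit at Δt = 0.6256 (t = 0.6256), x⁻ = (0.0826) → reset → x⁺ = (0.4685), jump to mode 1
Mode 1: flow for 0.3360 to horizon, guard not reached → x = (0.6607)

1 0.6256 2->1
final: 1 0.6607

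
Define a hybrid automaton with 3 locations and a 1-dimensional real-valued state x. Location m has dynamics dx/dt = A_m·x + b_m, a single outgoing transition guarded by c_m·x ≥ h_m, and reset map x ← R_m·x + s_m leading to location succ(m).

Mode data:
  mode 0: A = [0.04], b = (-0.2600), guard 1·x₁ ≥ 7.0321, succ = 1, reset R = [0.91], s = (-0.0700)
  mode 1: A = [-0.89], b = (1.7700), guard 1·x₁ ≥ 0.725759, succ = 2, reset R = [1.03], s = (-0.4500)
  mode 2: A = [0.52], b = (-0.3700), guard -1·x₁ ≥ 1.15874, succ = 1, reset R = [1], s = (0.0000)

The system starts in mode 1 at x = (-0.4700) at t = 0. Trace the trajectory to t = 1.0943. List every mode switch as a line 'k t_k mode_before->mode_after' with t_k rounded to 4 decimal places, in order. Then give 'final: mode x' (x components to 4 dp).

1 0.7485 1->2
final: 2 0.2160

Mode 1: guard c·x = 0.7258 hit at Δt = 0.7485 (t = 0.7485), x⁻ = (0.7258) → reset → x⁺ = (0.2975), jump to mode 2
Mode 2: flow for 0.3458 to horizon, guard not reached → x = (0.2160)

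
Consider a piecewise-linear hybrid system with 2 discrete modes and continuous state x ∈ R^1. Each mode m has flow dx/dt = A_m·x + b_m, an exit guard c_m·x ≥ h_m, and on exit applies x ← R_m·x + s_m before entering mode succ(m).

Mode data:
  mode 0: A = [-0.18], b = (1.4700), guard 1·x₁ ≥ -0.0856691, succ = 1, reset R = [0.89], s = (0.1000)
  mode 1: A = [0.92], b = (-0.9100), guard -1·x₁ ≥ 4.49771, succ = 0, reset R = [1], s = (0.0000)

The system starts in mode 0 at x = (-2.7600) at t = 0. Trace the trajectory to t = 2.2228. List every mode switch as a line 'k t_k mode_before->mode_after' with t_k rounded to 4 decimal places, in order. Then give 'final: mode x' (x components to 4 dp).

1 1.5595 0->1
final: 1 -0.7880

Mode 0: guard c·x = -0.0857 hit at Δt = 1.5595 (t = 1.5595), x⁻ = (-0.0857) → reset → x⁺ = (0.0238), jump to mode 1
Mode 1: flow for 0.6633 to horizon, guard not reached → x = (-0.7880)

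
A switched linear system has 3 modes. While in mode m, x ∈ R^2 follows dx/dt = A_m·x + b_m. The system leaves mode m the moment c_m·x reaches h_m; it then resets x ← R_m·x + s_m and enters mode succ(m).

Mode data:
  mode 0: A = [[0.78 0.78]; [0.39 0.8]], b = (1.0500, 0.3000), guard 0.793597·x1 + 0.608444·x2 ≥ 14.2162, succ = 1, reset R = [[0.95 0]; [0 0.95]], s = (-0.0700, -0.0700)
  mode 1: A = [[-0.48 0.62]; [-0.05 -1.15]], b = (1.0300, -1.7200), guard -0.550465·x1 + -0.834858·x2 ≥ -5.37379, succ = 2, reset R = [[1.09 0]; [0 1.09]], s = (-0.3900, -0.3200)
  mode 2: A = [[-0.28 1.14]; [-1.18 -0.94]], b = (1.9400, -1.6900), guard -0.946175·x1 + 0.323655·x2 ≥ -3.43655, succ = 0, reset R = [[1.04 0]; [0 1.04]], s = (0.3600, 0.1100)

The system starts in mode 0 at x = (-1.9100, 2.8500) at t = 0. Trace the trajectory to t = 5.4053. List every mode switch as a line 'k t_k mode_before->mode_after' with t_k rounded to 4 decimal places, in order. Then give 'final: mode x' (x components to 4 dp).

1 1.5642 0->1
2 2.8496 1->2
3 4.3484 2->0
final: 0 -4.0643 -12.9518

Mode 0: guard c·x = 14.2162 hit at Δt = 1.5642 (t = 1.5642), x⁻ = (8.9386, 11.7062) → reset → x⁺ = (8.4217, 11.0509), jump to mode 1
Mode 1: guard c·x = -5.3738 hit at Δt = 1.2854 (t = 2.8496), x⁻ = (8.1396, 1.0699) → reset → x⁺ = (8.4822, 0.8462), jump to mode 2
Mode 2: guard c·x = -3.4365 hit at Δt = 1.4988 (t = 4.3484), x⁻ = (1.6693, -5.7378) → reset → x⁺ = (2.0961, -5.8574), jump to mode 0
Mode 0: flow for 1.0569 to horizon, guard not reached → x = (-4.0643, -12.9518)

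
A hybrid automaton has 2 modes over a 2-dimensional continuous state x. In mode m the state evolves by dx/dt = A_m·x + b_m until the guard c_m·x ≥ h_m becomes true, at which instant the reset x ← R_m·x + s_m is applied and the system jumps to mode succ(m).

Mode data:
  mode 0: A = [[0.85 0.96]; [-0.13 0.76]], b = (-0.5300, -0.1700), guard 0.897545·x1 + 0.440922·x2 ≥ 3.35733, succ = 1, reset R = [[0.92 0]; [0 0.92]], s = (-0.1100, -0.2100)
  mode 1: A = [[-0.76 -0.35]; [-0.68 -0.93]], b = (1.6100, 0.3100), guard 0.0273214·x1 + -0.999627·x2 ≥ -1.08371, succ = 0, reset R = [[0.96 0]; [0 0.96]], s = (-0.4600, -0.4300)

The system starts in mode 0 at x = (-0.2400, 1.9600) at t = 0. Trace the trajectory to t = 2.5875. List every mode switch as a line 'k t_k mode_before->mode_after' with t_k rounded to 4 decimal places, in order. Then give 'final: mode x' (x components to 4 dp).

1 0.8738 0->1
2 1.6045 1->0
final: 0 2.6028 0.8237

Mode 0: guard c·x = 3.3573 hit at Δt = 0.8738 (t = 0.8738), x⁻ = (2.0150, 3.5125) → reset → x⁺ = (1.7438, 3.0215), jump to mode 1
Mode 1: guard c·x = -1.0837 hit at Δt = 0.7307 (t = 1.6045), x⁻ = (1.5358, 1.1261) → reset → x⁺ = (1.0143, 0.6510), jump to mode 0
Mode 0: flow for 0.9830 to horizon, guard not reached → x = (2.6028, 0.8237)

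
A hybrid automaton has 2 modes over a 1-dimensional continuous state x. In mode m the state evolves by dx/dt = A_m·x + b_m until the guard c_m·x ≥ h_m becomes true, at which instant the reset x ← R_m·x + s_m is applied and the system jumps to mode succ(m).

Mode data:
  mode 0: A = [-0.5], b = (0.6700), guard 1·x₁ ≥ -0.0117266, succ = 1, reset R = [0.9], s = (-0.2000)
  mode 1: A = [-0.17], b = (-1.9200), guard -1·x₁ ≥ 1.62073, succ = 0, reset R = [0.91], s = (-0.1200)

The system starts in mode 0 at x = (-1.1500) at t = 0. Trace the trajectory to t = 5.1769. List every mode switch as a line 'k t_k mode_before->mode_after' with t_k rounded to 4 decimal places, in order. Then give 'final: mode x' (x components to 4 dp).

1 1.2218 0->1
2 2.0223 1->0
3 3.5729 0->1
4 4.3734 1->0
final: 0 -0.6238

Mode 0: guard c·x = -0.0117 hit at Δt = 1.2218 (t = 1.2218), x⁻ = (-0.0117) → reset → x⁺ = (-0.2106), jump to mode 1
Mode 1: guard c·x = 1.6207 hit at Δt = 0.8005 (t = 2.0223), x⁻ = (-1.6207) → reset → x⁺ = (-1.5949), jump to mode 0
Mode 0: guard c·x = -0.0117 hit at Δt = 1.5506 (t = 3.5729), x⁻ = (-0.0117) → reset → x⁺ = (-0.2106), jump to mode 1
Mode 1: guard c·x = 1.6207 hit at Δt = 0.8005 (t = 4.3734), x⁻ = (-1.6207) → reset → x⁺ = (-1.5949), jump to mode 0
Mode 0: flow for 0.8035 to horizon, guard not reached → x = (-0.6238)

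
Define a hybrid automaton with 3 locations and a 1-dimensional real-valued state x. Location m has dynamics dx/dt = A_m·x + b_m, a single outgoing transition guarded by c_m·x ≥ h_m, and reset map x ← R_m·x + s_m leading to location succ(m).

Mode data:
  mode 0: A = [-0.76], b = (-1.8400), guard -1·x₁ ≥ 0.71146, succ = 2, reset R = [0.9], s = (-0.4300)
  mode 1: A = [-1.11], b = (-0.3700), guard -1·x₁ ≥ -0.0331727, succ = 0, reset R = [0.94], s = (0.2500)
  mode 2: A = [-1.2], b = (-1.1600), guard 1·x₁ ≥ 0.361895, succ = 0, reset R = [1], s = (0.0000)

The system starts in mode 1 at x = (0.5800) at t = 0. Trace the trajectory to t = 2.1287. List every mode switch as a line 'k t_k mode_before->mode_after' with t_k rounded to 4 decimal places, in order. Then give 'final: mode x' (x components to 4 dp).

1 0.8226 1->0
2 1.4250 0->2
final: 2 -1.0112

Mode 1: guard c·x = -0.0332 hit at Δt = 0.8226 (t = 0.8226), x⁻ = (0.0332) → reset → x⁺ = (0.2812), jump to mode 0
Mode 0: guard c·x = 0.7115 hit at Δt = 0.6024 (t = 1.4250), x⁻ = (-0.7115) → reset → x⁺ = (-1.0703), jump to mode 2
Mode 2: flow for 0.7037 to horizon, guard not reached → x = (-1.0112)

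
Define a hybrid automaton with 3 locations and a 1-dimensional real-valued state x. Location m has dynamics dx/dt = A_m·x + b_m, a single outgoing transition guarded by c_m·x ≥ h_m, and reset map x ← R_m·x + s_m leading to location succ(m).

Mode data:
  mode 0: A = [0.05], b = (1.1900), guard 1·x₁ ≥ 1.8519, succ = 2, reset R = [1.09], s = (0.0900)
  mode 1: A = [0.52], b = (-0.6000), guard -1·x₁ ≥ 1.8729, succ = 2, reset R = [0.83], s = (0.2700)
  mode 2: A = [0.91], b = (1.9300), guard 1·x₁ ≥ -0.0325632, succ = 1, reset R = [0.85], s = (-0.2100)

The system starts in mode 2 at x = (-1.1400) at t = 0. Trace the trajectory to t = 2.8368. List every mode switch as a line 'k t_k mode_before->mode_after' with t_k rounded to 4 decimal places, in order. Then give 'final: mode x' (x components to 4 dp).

1 0.8304 2->1
2 2.3248 1->2
final: 2 -0.7881

Mode 2: guard c·x = -0.0326 hit at Δt = 0.8304 (t = 0.8304), x⁻ = (-0.0326) → reset → x⁺ = (-0.2377), jump to mode 1
Mode 1: guard c·x = 1.8729 hit at Δt = 1.4944 (t = 2.3248), x⁻ = (-1.8729) → reset → x⁺ = (-1.2845), jump to mode 2
Mode 2: flow for 0.5120 to horizon, guard not reached → x = (-0.7881)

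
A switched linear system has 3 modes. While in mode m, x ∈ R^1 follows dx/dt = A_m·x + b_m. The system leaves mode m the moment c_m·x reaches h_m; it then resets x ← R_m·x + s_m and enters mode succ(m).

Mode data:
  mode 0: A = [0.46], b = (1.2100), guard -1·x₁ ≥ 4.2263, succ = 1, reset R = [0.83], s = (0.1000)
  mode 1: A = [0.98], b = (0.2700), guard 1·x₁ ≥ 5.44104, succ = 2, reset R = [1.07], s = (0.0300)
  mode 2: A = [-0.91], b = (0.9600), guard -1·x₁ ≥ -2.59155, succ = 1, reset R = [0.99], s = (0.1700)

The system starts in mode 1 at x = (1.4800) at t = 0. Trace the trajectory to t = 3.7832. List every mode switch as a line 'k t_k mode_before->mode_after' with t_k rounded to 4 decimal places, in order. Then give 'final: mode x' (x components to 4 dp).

Mode 1: guard c·x = 5.4410 hit at Δt = 1.2047 (t = 1.2047), x⁻ = (5.4410) → reset → x⁺ = (5.8519), jump to mode 2
Mode 2: guard c·x = -2.5915 hit at Δt = 1.2510 (t = 2.4557), x⁻ = (2.5916) → reset → x⁺ = (2.7356), jump to mode 1
Mode 1: guard c·x = 5.4410 hit at Δt = 0.6541 (t = 3.1098), x⁻ = (5.4410) → reset → x⁺ = (5.8519), jump to mode 2
Mode 2: flow for 0.6734 to horizon, guard not reached → x = (3.6542)

1 1.2047 1->2
2 2.4557 2->1
3 3.1098 1->2
final: 2 3.6542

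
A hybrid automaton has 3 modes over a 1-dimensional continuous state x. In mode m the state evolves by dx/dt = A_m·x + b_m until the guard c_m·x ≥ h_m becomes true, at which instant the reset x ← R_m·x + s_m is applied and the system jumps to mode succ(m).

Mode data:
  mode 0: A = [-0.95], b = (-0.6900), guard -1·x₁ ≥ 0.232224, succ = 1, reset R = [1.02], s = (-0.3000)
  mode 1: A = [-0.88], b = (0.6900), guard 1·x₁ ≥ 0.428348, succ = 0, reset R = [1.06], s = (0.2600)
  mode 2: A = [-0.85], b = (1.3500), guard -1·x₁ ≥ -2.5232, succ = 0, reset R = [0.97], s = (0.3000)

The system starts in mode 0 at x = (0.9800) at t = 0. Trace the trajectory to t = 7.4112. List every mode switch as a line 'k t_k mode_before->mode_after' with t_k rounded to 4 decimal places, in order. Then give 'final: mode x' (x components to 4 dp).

1 1.3046 0->1
2 2.7954 1->0
3 3.9216 0->1
4 5.4124 1->0
5 6.5387 0->1
final: 1 0.1711

Mode 0: guard c·x = 0.2322 hit at Δt = 1.3046 (t = 1.3046), x⁻ = (-0.2322) → reset → x⁺ = (-0.5369), jump to mode 1
Mode 1: guard c·x = 0.4283 hit at Δt = 1.4908 (t = 2.7954), x⁻ = (0.4283) → reset → x⁺ = (0.7140), jump to mode 0
Mode 0: guard c·x = 0.2322 hit at Δt = 1.1262 (t = 3.9216), x⁻ = (-0.2322) → reset → x⁺ = (-0.5369), jump to mode 1
Mode 1: guard c·x = 0.4283 hit at Δt = 1.4908 (t = 5.4124), x⁻ = (0.4283) → reset → x⁺ = (0.7140), jump to mode 0
Mode 0: guard c·x = 0.2322 hit at Δt = 1.1262 (t = 6.5387), x⁻ = (-0.2322) → reset → x⁺ = (-0.5369), jump to mode 1
Mode 1: flow for 0.8725 to horizon, guard not reached → x = (0.1711)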